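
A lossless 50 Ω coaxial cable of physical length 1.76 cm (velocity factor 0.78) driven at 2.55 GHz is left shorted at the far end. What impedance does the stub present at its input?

Z_in ≈ +j131 Ω

λ = v/f = 0.78·c / 2.55 GHz = 0.0918 m
βl = 2π·l/λ = 2π × 0.192 = 69°
tan(βl) = 2.61
For a shorted stub, Z_in = jZ_0·tan(βl)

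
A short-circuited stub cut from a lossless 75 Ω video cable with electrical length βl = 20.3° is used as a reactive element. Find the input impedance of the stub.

tan(βl) = 0.37
For a short-circuited stub, Z_in = jZ_0·tan(βl)

Z_in ≈ +j27.7 Ω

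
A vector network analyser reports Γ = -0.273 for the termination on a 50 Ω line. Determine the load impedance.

Z_L ≈ 28.6 Ω

Z_L = Z_0·(1 + Γ)/(1 − Γ) = 50·(0.727)/(1.27)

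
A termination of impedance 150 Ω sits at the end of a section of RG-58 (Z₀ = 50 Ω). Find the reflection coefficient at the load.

Γ = 0.5

Γ = (Z_L − Z_0)/(Z_L + Z_0) = (150 − 50)/(150 + 50) = 100/200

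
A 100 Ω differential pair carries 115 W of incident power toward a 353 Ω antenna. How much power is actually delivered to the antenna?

P_delivered ≈ 79.1 W

Γ = (353 − 100)/(353 + 100) = 0.558
|Γ|² = 0.312
P_refl = |Γ|²·P_inc = 35.9 W, P_del = (1 − |Γ|²)·P_inc = 79.1 W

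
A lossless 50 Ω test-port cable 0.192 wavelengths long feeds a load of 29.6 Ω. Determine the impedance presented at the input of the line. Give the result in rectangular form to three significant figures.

Z_in ≈ 68.4 + j25 Ω

βl = 2π × 0.192 = 69.1°
tan(βl) = tan(69.1°) = 2.62
Z_in = Z_0·(Z_L + jZ_0·tanβl)/(Z_0 + jZ_L·tanβl)
     = 50·(29.6 + j131)/(50 + j77.6)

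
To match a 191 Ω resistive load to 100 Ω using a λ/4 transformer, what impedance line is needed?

Z_qwt = √(Z_0·R_L) = √(100 × 191) = √19100

Z_qwt ≈ 138 Ω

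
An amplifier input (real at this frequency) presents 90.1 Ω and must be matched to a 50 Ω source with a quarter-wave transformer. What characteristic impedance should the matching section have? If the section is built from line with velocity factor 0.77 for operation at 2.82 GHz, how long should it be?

Z_qwt = √(Z_0·R_L) = √(50 × 90.1) = √4505
λ = 0.77·c/f = 0.0819 m, so l = λ/4 = 0.0205 m

Z_qwt ≈ 67.1 Ω; length ≈ 2.05 cm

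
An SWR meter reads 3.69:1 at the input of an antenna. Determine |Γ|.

|Γ| = (S − 1)/(S + 1) = (3.69 − 1)/(3.69 + 1) = 2.69/4.69

|Γ| ≈ 0.574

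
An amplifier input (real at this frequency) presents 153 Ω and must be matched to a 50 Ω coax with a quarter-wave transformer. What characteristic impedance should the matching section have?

Z_qwt ≈ 87.5 Ω

Z_qwt = √(Z_0·R_L) = √(50 × 153) = √7650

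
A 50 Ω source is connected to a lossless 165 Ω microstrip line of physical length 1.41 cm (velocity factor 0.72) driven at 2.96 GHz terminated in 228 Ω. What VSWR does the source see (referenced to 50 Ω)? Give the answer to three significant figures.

VSWR ≈ 2.67

λ = v/f = 0.72·c / 2.96 GHz = 0.073 m
βl = 2π·l/λ = 2π × 0.193 = 69.6°
tan(βl) = 2.68
Z_in = Z_0·(Z_L + jZ_0·tanβl)/(Z_0 + jZ_L·tanβl) = 127 − j27.3 Ω
Γ_s = (Z_in − Z_s)/(Z_in + Z_s) = (76.8 − j27.3)/(177 − j27.3), |Γ_s| = 0.456
VSWR = (1 + |Γ_s|)/(1 − |Γ_s|)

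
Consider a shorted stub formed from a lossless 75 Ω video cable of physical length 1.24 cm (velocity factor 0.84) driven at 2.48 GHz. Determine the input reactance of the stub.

λ = v/f = 0.84·c / 2.48 GHz = 0.102 m
βl = 2π·l/λ = 2π × 0.122 = 43.9°
tan(βl) = 0.963
For a shorted stub, Z_in = jZ_0·tan(βl)

X_in ≈ 72.3 Ω (inductive)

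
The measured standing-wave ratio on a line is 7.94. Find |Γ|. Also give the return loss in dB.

|Γ| ≈ 0.776; return loss ≈ 2.2 dB

|Γ| = (S − 1)/(S + 1) = (7.94 − 1)/(7.94 + 1) = 6.94/8.94
RL = −20·log₁₀|Γ| = −20·log₁₀(0.776)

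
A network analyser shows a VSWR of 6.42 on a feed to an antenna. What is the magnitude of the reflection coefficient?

|Γ| = (S − 1)/(S + 1) = (6.42 − 1)/(6.42 + 1) = 5.42/7.42

|Γ| ≈ 0.73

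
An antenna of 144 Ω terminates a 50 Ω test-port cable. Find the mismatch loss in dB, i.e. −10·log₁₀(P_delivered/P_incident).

mismatch loss ≈ 1.16 dB

Γ = (144 − 50)/(144 + 50) = 0.485
|Γ|² = 0.235, so P_del/P_inc = 1 − |Γ|² = 0.765
ML = −10·log₁₀(1 − |Γ|²)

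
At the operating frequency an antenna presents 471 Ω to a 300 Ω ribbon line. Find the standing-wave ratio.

VSWR ≈ 1.57

Γ = (471 − 300)/(471 + 300) = 0.222
VSWR = (1 + 0.222)/(1 − 0.222)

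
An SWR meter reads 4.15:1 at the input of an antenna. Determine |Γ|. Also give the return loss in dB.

|Γ| = (S − 1)/(S + 1) = (4.15 − 1)/(4.15 + 1) = 3.15/5.15
RL = −20·log₁₀|Γ| = −20·log₁₀(0.612)

|Γ| ≈ 0.612; return loss ≈ 4.27 dB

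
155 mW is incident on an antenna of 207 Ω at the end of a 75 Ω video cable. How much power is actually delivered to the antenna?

Γ = (207 − 75)/(207 + 75) = 0.468
|Γ|² = 0.219
P_refl = |Γ|²·P_inc = 34 mW, P_del = (1 − |Γ|²)·P_inc = 121 mW

P_delivered ≈ 121 mW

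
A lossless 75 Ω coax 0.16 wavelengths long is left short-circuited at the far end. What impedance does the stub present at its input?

Z_in ≈ +j118 Ω

βl = 2π × 0.16 = 57.6°
tan(βl) = 1.58
For a short-circuited stub, Z_in = jZ_0·tan(βl)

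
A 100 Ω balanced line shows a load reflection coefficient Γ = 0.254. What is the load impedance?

Z_L ≈ 168 Ω

Z_L = Z_0·(1 + Γ)/(1 − Γ) = 100·(1.25)/(0.746)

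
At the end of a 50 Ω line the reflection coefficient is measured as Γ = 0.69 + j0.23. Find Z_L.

Z_L = Z_0·(1 + Γ)/(1 − Γ) = 50·(1.69 + j0.23)/(0.31 − j0.23)

Z_L ≈ 158 + j154 Ω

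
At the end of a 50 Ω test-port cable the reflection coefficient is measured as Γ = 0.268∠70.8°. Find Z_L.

Z_L = Z_0·(1 + Γ)/(1 − Γ) = 50·(1.09 + j0.253)/(0.912 − j0.253)

Z_L ≈ 51.8 + j28.3 Ω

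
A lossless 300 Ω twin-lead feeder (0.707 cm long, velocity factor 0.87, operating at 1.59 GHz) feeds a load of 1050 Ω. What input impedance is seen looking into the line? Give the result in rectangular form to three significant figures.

λ = v/f = 0.87·c / 1.59 GHz = 0.164 m
βl = 2π·l/λ = 2π × 0.0431 = 15.5°
tan(βl) = tan(15.5°) = 0.277
Z_in = Z_0·(Z_L + jZ_0·tanβl)/(Z_0 + jZ_L·tanβl)
     = 300·(1050 + j83.2)/(300 + j291)

Z_in ≈ 582 − j482 Ω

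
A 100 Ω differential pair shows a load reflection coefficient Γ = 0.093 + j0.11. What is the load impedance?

Z_L = Z_0·(1 + Γ)/(1 − Γ) = 100·(1.09 + j0.11)/(0.907 − j0.11)

Z_L ≈ 117 + j26.4 Ω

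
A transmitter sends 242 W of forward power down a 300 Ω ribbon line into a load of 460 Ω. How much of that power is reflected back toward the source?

P_reflected ≈ 10.7 W

Γ = (460 − 300)/(460 + 300) = 0.211
|Γ|² = 0.0443
P_refl = |Γ|²·P_inc = 10.7 W, P_del = (1 − |Γ|²)·P_inc = 231 W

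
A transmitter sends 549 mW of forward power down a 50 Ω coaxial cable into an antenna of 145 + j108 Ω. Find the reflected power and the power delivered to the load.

|Γ| = |(95 + j108)/(195 + j108)| = 0.645
|Γ|² = 0.416
P_refl = |Γ|²·P_inc = 229 mW, P_del = (1 − |Γ|²)·P_inc = 320 mW

P_reflected ≈ 229 mW; P_delivered ≈ 320 mW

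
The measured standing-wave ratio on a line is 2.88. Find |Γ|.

|Γ| = (S − 1)/(S + 1) = (2.88 − 1)/(2.88 + 1) = 1.88/3.88

|Γ| ≈ 0.485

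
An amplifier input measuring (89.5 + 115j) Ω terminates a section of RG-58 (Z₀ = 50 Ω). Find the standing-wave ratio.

VSWR ≈ 5.11

Γ = (Z_L − Z_0)/(Z_L + Z_0) = (39.5 + j115)/(139.5 + j115)
|Γ| = 122/181 = 0.673
VSWR = (1 + |Γ|)/(1 − |Γ|) = 1.67/0.327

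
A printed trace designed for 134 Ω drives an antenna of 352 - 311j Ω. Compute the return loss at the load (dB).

Γ = (218 − j311)/(486 − j311), |Γ| = 0.658
RL = −20·log₁₀|Γ| = −20·log₁₀(0.658)

RL ≈ 3.63 dB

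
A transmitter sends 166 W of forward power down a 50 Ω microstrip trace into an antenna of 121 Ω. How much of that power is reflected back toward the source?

P_reflected ≈ 28.6 W

Γ = (121 − 50)/(121 + 50) = 0.415
|Γ|² = 0.172
P_refl = |Γ|²·P_inc = 28.6 W, P_del = (1 − |Γ|²)·P_inc = 137 W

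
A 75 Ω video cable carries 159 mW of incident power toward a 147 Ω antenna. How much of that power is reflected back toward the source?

P_reflected ≈ 16.7 mW

Γ = (147 − 75)/(147 + 75) = 0.324
|Γ|² = 0.105
P_refl = |Γ|²·P_inc = 16.7 mW, P_del = (1 − |Γ|²)·P_inc = 142 mW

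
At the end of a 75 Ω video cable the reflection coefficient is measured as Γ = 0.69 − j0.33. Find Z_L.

Z_L ≈ 152 − j241 Ω

Z_L = Z_0·(1 + Γ)/(1 − Γ) = 75·(1.69 − j0.33)/(0.31 + j0.33)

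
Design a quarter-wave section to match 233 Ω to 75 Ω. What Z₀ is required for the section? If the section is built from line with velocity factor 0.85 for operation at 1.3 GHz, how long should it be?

Z_qwt ≈ 132 Ω; length ≈ 4.9 cm

Z_qwt = √(Z_0·R_L) = √(75 × 233) = √17480
λ = 0.85·c/f = 0.196 m, so l = λ/4 = 0.049 m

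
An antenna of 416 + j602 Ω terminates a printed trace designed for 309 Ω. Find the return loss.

Γ = (107 + j602)/(725 + j602), |Γ| = 0.649
RL = −20·log₁₀|Γ| = −20·log₁₀(0.649)

RL ≈ 3.76 dB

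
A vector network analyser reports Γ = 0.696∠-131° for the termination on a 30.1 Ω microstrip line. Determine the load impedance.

Z_L = Z_0·(1 + Γ)/(1 − Γ) = 30.1·(0.543 − j0.525)/(1.46 + j0.525)

Z_L ≈ 6.47 − j13.2 Ω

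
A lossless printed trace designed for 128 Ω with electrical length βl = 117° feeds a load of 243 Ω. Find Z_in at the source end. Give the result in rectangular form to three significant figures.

tan(βl) = tan(117°) = -1.96
Z_in = Z_0·(Z_L + jZ_0·tanβl)/(Z_0 + jZ_L·tanβl)
     = 128·(243 − j251)/(128 − j477)

Z_in ≈ 79.2 + j44 Ω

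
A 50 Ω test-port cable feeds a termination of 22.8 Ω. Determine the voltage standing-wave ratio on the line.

VSWR ≈ 2.19

For a purely resistive load, VSWR = R_L/Z_0 or Z_0/R_L (whichever > 1) = 50/22.8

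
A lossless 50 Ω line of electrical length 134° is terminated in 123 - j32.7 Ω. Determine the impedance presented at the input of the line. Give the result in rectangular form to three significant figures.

Z_in ≈ 38.7 + j43.4 Ω

tan(βl) = tan(134°) = -1.04
Z_in = Z_0·(Z_L + jZ_0·tanβl)/(Z_0 + jZ_L·tanβl)
     = 50·(123 − j84.5)/(16.1 − j127)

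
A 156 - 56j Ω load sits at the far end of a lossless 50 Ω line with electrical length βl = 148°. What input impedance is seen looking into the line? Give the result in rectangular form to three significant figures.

Z_in ≈ 55.7 + j71.4 Ω

tan(βl) = tan(148°) = -0.625
Z_in = Z_0·(Z_L + jZ_0·tanβl)/(Z_0 + jZ_L·tanβl)
     = 50·(156 − j87.2)/(15 − j97.5)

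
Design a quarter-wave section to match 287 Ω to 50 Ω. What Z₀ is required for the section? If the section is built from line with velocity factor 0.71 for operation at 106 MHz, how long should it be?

Z_qwt = √(Z_0·R_L) = √(50 × 287) = √14350
λ = 0.71·c/f = 2.01 m, so l = λ/4 = 0.502 m

Z_qwt ≈ 120 Ω; length ≈ 50.2 cm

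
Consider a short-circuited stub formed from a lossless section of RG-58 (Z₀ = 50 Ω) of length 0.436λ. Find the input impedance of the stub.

βl = 2π × 0.436 = 157°
tan(βl) = -0.425
For a short-circuited stub, Z_in = jZ_0·tan(βl)

Z_in ≈ −j21.3 Ω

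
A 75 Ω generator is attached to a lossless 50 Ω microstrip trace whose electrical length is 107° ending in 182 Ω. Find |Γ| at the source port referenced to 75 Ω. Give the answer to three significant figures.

|Γ| ≈ 0.678

tan(βl) = -3.27
Z_in = Z_0·(Z_L + jZ_0·tanβl)/(Z_0 + jZ_L·tanβl) = 14.9 + j14 Ω
Γ_s = (Z_in − Z_s)/(Z_in + Z_s) = (-60.1 + j14)/(89.9 + j14), |Γ_s| = 0.678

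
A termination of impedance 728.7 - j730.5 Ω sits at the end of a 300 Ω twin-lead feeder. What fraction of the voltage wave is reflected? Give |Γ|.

Γ = (Z_L − Z_0)/(Z_L + Z_0) = (428.7 − j730.5)/(1029 − j730.5)
|Γ| = 847/1260

|Γ| ≈ 0.671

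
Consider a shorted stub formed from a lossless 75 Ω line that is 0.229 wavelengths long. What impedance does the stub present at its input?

Z_in ≈ +j565 Ω

βl = 2π × 0.229 = 82.4°
tan(βl) = 7.53
For a shorted stub, Z_in = jZ_0·tan(βl)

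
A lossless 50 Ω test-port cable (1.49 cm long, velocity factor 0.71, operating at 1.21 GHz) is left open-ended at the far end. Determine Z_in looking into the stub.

Z_in ≈ −j85 Ω

λ = v/f = 0.71·c / 1.21 GHz = 0.176 m
βl = 2π·l/λ = 2π × 0.0846 = 30.5°
tan(βl) = 0.588
For an open-ended stub, Z_in = −jZ_0·cot(βl) = −jZ_0/tan(βl)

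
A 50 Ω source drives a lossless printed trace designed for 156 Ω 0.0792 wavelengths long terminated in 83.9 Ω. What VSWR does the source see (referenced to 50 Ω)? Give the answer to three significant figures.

βl = 2π × 0.0792 = 28.5°
tan(βl) = 0.543
Z_in = Z_0·(Z_L + jZ_0·tanβl)/(Z_0 + jZ_L·tanβl) = 100 + j55.5 Ω
Γ_s = (Z_in − Z_s)/(Z_in + Z_s) = (50.1 + j55.5)/(150 + j55.5), |Γ_s| = 0.467
VSWR = (1 + |Γ_s|)/(1 − |Γ_s|)

VSWR ≈ 2.75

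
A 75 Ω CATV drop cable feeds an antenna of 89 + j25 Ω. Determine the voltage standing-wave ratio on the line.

VSWR ≈ 1.42

Γ = (Z_L − Z_0)/(Z_L + Z_0) = (14 + j25)/(164 + j25)
|Γ| = 28.7/166 = 0.173
VSWR = (1 + |Γ|)/(1 − |Γ|) = 1.17/0.827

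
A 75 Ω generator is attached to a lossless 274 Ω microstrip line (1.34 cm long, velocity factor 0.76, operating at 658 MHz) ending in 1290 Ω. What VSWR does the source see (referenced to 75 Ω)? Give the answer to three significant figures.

VSWR ≈ 16.3

λ = v/f = 0.76·c / 658 MHz = 0.347 m
βl = 2π·l/λ = 2π × 0.0387 = 13.9°
tan(βl) = 0.248
Z_in = Z_0·(Z_L + jZ_0·tanβl)/(Z_0 + jZ_L·tanβl) = 580 − j609 Ω
Γ_s = (Z_in − Z_s)/(Z_in + Z_s) = (505 − j609)/(655 − j609), |Γ_s| = 0.885
VSWR = (1 + |Γ_s|)/(1 − |Γ_s|)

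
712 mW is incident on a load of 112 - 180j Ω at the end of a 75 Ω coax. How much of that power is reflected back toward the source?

|Γ| = |(37 − j180)/(187 − j180)| = 0.708
|Γ|² = 0.501
P_refl = |Γ|²·P_inc = 357 mW, P_del = (1 − |Γ|²)·P_inc = 355 mW

P_reflected ≈ 357 mW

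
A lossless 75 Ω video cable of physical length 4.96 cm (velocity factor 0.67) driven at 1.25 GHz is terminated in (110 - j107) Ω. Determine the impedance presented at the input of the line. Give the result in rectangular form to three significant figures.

Z_in ≈ 39 + j56.6 Ω

λ = v/f = 0.67·c / 1.25 GHz = 0.161 m
βl = 2π·l/λ = 2π × 0.308 = 111°
tan(βl) = tan(111°) = -2.6
Z_in = Z_0·(Z_L + jZ_0·tanβl)/(Z_0 + jZ_L·tanβl)
     = 75·(110 − j302)/(-203 − j286)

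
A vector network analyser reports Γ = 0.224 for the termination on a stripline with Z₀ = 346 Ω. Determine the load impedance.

Z_L ≈ 546 Ω

Z_L = Z_0·(1 + Γ)/(1 − Γ) = 346·(1.22)/(0.776)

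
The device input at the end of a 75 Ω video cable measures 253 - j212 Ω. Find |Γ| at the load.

|Γ| ≈ 0.709

Γ = (Z_L − Z_0)/(Z_L + Z_0) = (178 − j212)/(328 − j212)
|Γ| = 277/391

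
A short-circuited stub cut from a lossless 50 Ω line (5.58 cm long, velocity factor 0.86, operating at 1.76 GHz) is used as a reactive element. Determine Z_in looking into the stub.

λ = v/f = 0.86·c / 1.76 GHz = 0.147 m
βl = 2π·l/λ = 2π × 0.381 = 137°
tan(βl) = -0.931
For a short-circuited stub, Z_in = jZ_0·tan(βl)

Z_in ≈ −j46.6 Ω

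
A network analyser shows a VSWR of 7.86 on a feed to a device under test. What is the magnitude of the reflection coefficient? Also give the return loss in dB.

|Γ| ≈ 0.774; return loss ≈ 2.22 dB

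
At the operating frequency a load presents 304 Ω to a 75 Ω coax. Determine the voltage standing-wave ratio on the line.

Γ = (304 − 75)/(304 + 75) = 0.604
VSWR = (1 + 0.604)/(1 − 0.604)

VSWR ≈ 4.05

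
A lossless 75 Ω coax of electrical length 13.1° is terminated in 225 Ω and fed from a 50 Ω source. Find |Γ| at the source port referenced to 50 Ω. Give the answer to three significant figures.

|Γ| ≈ 0.628

tan(βl) = 0.233
Z_in = Z_0·(Z_L + jZ_0·tanβl)/(Z_0 + jZ_L·tanβl) = 159 − j93.9 Ω
Γ_s = (Z_in − Z_s)/(Z_in + Z_s) = (109 − j93.9)/(209 − j93.9), |Γ_s| = 0.628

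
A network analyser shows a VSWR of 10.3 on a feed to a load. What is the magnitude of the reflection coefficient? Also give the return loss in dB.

|Γ| ≈ 0.823; return loss ≈ 1.69 dB

|Γ| = (S − 1)/(S + 1) = (10.3 − 1)/(10.3 + 1) = 9.3/11.3
RL = −20·log₁₀|Γ| = −20·log₁₀(0.823)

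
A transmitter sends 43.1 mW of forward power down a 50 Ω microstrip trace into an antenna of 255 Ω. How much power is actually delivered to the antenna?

Γ = (255 − 50)/(255 + 50) = 0.672
|Γ|² = 0.452
P_refl = |Γ|²·P_inc = 19.5 mW, P_del = (1 − |Γ|²)·P_inc = 23.6 mW

P_delivered ≈ 23.6 mW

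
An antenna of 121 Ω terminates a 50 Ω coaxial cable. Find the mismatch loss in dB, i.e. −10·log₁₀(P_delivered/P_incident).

mismatch loss ≈ 0.822 dB

Γ = (121 − 50)/(121 + 50) = 0.415
|Γ|² = 0.172, so P_del/P_inc = 1 − |Γ|² = 0.828
ML = −10·log₁₀(1 − |Γ|²)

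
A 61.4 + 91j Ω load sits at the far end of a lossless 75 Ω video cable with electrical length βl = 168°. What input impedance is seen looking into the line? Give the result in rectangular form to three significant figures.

tan(βl) = tan(168°) = -0.213
Z_in = Z_0·(Z_L + jZ_0·tanβl)/(Z_0 + jZ_L·tanβl)
     = 75·(61.4 + j75.1)/(94.3 − j13.1)

Z_in ≈ 39.8 + j65.2 Ω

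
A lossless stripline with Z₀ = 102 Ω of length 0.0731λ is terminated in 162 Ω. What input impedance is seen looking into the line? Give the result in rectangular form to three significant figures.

Z_in ≈ 125 − j47.5 Ω

βl = 2π × 0.0731 = 26.3°
tan(βl) = tan(26.3°) = 0.495
Z_in = Z_0·(Z_L + jZ_0·tanβl)/(Z_0 + jZ_L·tanβl)
     = 102·(162 + j50.4)/(102 + j80.1)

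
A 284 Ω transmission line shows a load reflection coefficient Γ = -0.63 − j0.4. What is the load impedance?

Z_L ≈ 44.7 − j80.7 Ω

Z_L = Z_0·(1 + Γ)/(1 − Γ) = 284·(0.37 − j0.4)/(1.63 + j0.4)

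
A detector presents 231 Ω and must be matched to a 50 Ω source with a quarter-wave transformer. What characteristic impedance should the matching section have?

Z_qwt = √(Z_0·R_L) = √(50 × 231) = √11550

Z_qwt ≈ 107 Ω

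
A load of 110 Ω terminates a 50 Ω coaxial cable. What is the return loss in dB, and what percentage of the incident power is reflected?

RL ≈ 8.52 dB; 14.1% of incident power reflected

Γ = (110 − 50)/(110 + 50) = 0.375
RL = −20·log₁₀(0.375) = 8.52 dB
P_refl/P_inc = |Γ|² = 0.141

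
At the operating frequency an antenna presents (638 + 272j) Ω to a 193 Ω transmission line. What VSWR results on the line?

VSWR ≈ 3.96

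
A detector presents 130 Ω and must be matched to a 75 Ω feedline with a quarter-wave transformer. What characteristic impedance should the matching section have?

Z_qwt ≈ 98.7 Ω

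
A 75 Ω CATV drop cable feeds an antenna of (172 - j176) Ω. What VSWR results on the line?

Γ = (Z_L − Z_0)/(Z_L + Z_0) = (97 − j176)/(247 − j176)
|Γ| = 201/303 = 0.663
VSWR = (1 + |Γ|)/(1 − |Γ|) = 1.66/0.337

VSWR ≈ 4.93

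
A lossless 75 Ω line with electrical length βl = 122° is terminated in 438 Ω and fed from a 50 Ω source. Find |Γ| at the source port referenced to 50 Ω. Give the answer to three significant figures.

|Γ| ≈ 0.682

tan(βl) = -1.6
Z_in = Z_0·(Z_L + jZ_0·tanβl)/(Z_0 + jZ_L·tanβl) = 17.7 + j45 Ω
Γ_s = (Z_in − Z_s)/(Z_in + Z_s) = (-32.3 + j45)/(67.7 + j45), |Γ_s| = 0.682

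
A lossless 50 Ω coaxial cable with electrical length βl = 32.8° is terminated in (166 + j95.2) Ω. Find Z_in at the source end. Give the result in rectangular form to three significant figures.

tan(βl) = tan(32.8°) = 0.644
Z_in = Z_0·(Z_L + jZ_0·tanβl)/(Z_0 + jZ_L·tanβl)
     = 50·(166 + j127)/(-11.4 + j107)

Z_in ≈ 50.8 − j83 Ω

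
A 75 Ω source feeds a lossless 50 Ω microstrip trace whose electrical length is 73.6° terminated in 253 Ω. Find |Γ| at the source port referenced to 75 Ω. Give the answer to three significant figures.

tan(βl) = 3.4
Z_in = Z_0·(Z_L + jZ_0·tanβl)/(Z_0 + jZ_L·tanβl) = 10.7 − j14.1 Ω
Γ_s = (Z_in − Z_s)/(Z_in + Z_s) = (-64.3 − j14.1)/(85.7 − j14.1), |Γ_s| = 0.758

|Γ| ≈ 0.758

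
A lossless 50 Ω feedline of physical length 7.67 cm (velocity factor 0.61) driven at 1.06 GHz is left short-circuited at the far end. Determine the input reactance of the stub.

λ = v/f = 0.61·c / 1.06 GHz = 0.173 m
βl = 2π·l/λ = 2π × 0.444 = 160°
tan(βl) = -0.365
For a short-circuited stub, Z_in = jZ_0·tan(βl)

X_in ≈ -18.3 Ω (capacitive)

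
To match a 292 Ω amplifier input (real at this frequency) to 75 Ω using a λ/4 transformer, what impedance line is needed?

Z_qwt ≈ 148 Ω

Z_qwt = √(Z_0·R_L) = √(75 × 292) = √21900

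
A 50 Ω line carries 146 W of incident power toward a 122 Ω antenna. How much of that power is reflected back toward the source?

P_reflected ≈ 25.6 W

Γ = (122 − 50)/(122 + 50) = 0.419
|Γ|² = 0.175
P_refl = |Γ|²·P_inc = 25.6 W, P_del = (1 − |Γ|²)·P_inc = 120 W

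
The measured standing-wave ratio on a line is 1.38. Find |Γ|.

|Γ| ≈ 0.16

|Γ| = (S − 1)/(S + 1) = (1.38 − 1)/(1.38 + 1) = 0.38/2.38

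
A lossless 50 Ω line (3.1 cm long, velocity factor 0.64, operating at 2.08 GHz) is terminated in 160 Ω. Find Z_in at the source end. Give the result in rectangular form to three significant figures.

Z_in ≈ 20.5 + j26.1 Ω

λ = v/f = 0.64·c / 2.08 GHz = 0.0923 m
βl = 2π·l/λ = 2π × 0.336 = 121°
tan(βl) = tan(121°) = -1.67
Z_in = Z_0·(Z_L + jZ_0·tanβl)/(Z_0 + jZ_L·tanβl)
     = 50·(160 − j83.5)/(50 − j267)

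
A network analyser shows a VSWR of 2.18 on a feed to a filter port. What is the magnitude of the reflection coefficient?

|Γ| ≈ 0.371

|Γ| = (S − 1)/(S + 1) = (2.18 − 1)/(2.18 + 1) = 1.18/3.18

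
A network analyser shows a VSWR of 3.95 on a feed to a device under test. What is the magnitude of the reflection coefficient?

|Γ| ≈ 0.596

|Γ| = (S − 1)/(S + 1) = (3.95 − 1)/(3.95 + 1) = 2.95/4.95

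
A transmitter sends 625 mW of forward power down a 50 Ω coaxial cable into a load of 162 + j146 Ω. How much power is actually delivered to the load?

P_delivered ≈ 306 mW

|Γ| = |(112 + j146)/(212 + j146)| = 0.715
|Γ|² = 0.511
P_refl = |Γ|²·P_inc = 319 mW, P_del = (1 − |Γ|²)·P_inc = 306 mW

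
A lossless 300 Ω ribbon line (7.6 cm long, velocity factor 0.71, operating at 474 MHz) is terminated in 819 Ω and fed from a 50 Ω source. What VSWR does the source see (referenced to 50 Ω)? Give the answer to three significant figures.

λ = v/f = 0.71·c / 474 MHz = 0.449 m
βl = 2π·l/λ = 2π × 0.169 = 60.9°
tan(βl) = 1.8
Z_in = Z_0·(Z_L + jZ_0·tanβl)/(Z_0 + jZ_L·tanβl) = 138 − j139 Ω
Γ_s = (Z_in − Z_s)/(Z_in + Z_s) = (88.2 − j139)/(188 − j139), |Γ_s| = 0.703
VSWR = (1 + |Γ_s|)/(1 − |Γ_s|)

VSWR ≈ 5.74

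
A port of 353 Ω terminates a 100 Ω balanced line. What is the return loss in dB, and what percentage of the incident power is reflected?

RL ≈ 5.06 dB; 31.2% of incident power reflected

Γ = (353 − 100)/(353 + 100) = 0.558
RL = −20·log₁₀(0.558) = 5.06 dB
P_refl/P_inc = |Γ|² = 0.312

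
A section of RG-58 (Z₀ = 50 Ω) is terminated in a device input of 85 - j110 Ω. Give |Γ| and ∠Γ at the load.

Γ ≈ 0.663 ∠ -33.2°

Γ = (Z_L − Z_0)/(Z_L + Z_0) = (35 − j110)/(135 − j110)
|Γ| = 115/174 = 0.663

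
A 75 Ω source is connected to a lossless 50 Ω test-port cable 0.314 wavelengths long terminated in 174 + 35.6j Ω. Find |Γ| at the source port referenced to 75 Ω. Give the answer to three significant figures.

βl = 2π × 0.314 = 113°
tan(βl) = -2.35
Z_in = Z_0·(Z_L + jZ_0·tanβl)/(Z_0 + jZ_L·tanβl) = 15.3 + j16.3 Ω
Γ_s = (Z_in − Z_s)/(Z_in + Z_s) = (-59.7 + j16.3)/(90.3 + j16.3), |Γ_s| = 0.674

|Γ| ≈ 0.674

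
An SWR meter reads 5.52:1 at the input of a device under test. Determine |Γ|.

|Γ| ≈ 0.693

|Γ| = (S − 1)/(S + 1) = (5.52 − 1)/(5.52 + 1) = 4.52/6.52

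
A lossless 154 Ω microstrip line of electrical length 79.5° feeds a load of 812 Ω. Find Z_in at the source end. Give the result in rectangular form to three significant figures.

Z_in ≈ 30.2 − j27.5 Ω

tan(βl) = tan(79.5°) = 5.4
Z_in = Z_0·(Z_L + jZ_0·tanβl)/(Z_0 + jZ_L·tanβl)
     = 154·(812 + j831)/(154 + j4380)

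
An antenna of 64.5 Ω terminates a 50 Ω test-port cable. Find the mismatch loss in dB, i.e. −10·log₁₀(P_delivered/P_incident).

Γ = (64.5 − 50)/(64.5 + 50) = 0.127
|Γ|² = 0.016, so P_del/P_inc = 1 − |Γ|² = 0.984
ML = −10·log₁₀(1 − |Γ|²)

mismatch loss ≈ 0.0702 dB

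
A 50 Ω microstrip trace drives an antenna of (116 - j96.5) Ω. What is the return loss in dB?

RL ≈ 4.31 dB

Γ = (66 − j96.5)/(166 − j96.5), |Γ| = 0.609
RL = −20·log₁₀|Γ| = −20·log₁₀(0.609)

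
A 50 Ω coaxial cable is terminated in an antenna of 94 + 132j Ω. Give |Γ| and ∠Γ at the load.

Γ ≈ 0.712 ∠ 29.1°

Γ = (Z_L − Z_0)/(Z_L + Z_0) = (44 + j132)/(144 + j132)
|Γ| = 139/195 = 0.712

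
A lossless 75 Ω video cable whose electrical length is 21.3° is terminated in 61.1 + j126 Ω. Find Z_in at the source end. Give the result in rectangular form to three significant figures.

tan(βl) = tan(21.3°) = 0.39
Z_in = Z_0·(Z_L + jZ_0·tanβl)/(Z_0 + jZ_L·tanβl)
     = 75·(61.1 + j155)/(25.9 + j23.8)

Z_in ≈ 320 + j155 Ω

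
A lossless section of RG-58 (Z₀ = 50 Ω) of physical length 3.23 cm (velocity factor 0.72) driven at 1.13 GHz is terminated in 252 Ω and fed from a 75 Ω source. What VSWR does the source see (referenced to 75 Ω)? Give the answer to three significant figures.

λ = v/f = 0.72·c / 1.13 GHz = 0.191 m
βl = 2π·l/λ = 2π × 0.169 = 60.8°
tan(βl) = 1.79
Z_in = Z_0·(Z_L + jZ_0·tanβl)/(Z_0 + jZ_L·tanβl) = 12.9 − j26.5 Ω
Γ_s = (Z_in − Z_s)/(Z_in + Z_s) = (-62.1 − j26.5)/(87.9 − j26.5), |Γ_s| = 0.736
VSWR = (1 + |Γ_s|)/(1 − |Γ_s|)

VSWR ≈ 6.58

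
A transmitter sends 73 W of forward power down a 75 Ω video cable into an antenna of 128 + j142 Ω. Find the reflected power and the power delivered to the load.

|Γ| = |(53 + j142)/(203 + j142)| = 0.612
|Γ|² = 0.374
P_refl = |Γ|²·P_inc = 27.3 W, P_del = (1 − |Γ|²)·P_inc = 45.7 W

P_reflected ≈ 27.3 W; P_delivered ≈ 45.7 W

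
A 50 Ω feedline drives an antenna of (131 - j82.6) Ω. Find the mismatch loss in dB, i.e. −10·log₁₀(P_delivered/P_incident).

mismatch loss ≈ 1.79 dB

Γ = (81 − j82.6)/(181 − j82.6), |Γ| = 0.581
|Γ|² = 0.338, so P_del/P_inc = 1 − |Γ|² = 0.662
ML = −10·log₁₀(1 − |Γ|²)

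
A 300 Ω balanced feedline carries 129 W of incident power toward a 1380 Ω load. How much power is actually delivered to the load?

Γ = (1380 − 300)/(1380 + 300) = 0.643
|Γ|² = 0.413
P_refl = |Γ|²·P_inc = 53.3 W, P_del = (1 − |Γ|²)·P_inc = 75.7 W

P_delivered ≈ 75.7 W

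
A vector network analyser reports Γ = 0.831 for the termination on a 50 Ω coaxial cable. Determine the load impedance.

Z_L = Z_0·(1 + Γ)/(1 − Γ) = 50·(1.83)/(0.169)

Z_L ≈ 542 Ω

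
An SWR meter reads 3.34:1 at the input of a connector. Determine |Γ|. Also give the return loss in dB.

|Γ| = (S − 1)/(S + 1) = (3.34 − 1)/(3.34 + 1) = 2.34/4.34
RL = −20·log₁₀|Γ| = −20·log₁₀(0.539)

|Γ| ≈ 0.539; return loss ≈ 5.37 dB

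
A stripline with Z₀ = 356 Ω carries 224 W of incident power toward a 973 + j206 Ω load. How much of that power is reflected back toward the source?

|Γ| = |(617 + j206)/(1329 + j206)| = 0.484
|Γ|² = 0.234
P_refl = |Γ|²·P_inc = 52.4 W, P_del = (1 − |Γ|²)·P_inc = 172 W

P_reflected ≈ 52.4 W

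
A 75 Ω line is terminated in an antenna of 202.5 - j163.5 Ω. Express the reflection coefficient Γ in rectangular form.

Γ = (Z_L − Z_0)/(Z_L + Z_0) = (127.5 − j163.5)/(277.5 − j163.5)

Γ ≈ 0.599 − j0.236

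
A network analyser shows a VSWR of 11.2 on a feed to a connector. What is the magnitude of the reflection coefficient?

|Γ| ≈ 0.836

|Γ| = (S − 1)/(S + 1) = (11.2 − 1)/(11.2 + 1) = 10.2/12.2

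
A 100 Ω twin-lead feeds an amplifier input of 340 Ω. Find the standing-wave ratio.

VSWR ≈ 3.4

Γ = (340 − 100)/(340 + 100) = 0.545
VSWR = (1 + 0.545)/(1 − 0.545)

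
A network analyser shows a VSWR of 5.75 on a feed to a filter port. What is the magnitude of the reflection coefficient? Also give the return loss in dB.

|Γ| ≈ 0.704; return loss ≈ 3.05 dB

|Γ| = (S − 1)/(S + 1) = (5.75 − 1)/(5.75 + 1) = 4.75/6.75
RL = −20·log₁₀|Γ| = −20·log₁₀(0.704)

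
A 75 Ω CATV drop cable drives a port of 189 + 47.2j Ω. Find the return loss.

RL ≈ 6.74 dB

Γ = (114 + j47.2)/(264 + j47.2), |Γ| = 0.46
RL = −20·log₁₀|Γ| = −20·log₁₀(0.46)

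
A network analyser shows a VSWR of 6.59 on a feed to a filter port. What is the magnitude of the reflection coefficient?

|Γ| = (S − 1)/(S + 1) = (6.59 − 1)/(6.59 + 1) = 5.59/7.59

|Γ| ≈ 0.736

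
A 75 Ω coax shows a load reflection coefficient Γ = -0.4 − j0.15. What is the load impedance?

Z_L ≈ 30.9 − j11.3 Ω

Z_L = Z_0·(1 + Γ)/(1 − Γ) = 75·(0.6 − j0.15)/(1.4 + j0.15)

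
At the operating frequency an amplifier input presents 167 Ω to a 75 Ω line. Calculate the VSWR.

VSWR ≈ 2.23

Γ = (167 − 75)/(167 + 75) = 0.38
VSWR = (1 + 0.38)/(1 − 0.38)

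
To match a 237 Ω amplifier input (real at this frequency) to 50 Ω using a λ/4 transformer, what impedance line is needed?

Z_qwt ≈ 109 Ω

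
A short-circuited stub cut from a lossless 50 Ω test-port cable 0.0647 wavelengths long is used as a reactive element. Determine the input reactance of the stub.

βl = 2π × 0.0647 = 23.3°
tan(βl) = 0.431
For a short-circuited stub, Z_in = jZ_0·tan(βl)

X_in ≈ 21.5 Ω (inductive)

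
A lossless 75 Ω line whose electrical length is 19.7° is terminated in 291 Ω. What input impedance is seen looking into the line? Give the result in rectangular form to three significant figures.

tan(βl) = tan(19.7°) = 0.358
Z_in = Z_0·(Z_L + jZ_0·tanβl)/(Z_0 + jZ_L·tanβl)
     = 75·(291 + j26.9)/(75 + j104)

Z_in ≈ 112 − j129 Ω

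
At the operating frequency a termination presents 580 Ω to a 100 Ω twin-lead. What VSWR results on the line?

VSWR ≈ 5.8

Γ = (580 − 100)/(580 + 100) = 0.706
VSWR = (1 + 0.706)/(1 − 0.706)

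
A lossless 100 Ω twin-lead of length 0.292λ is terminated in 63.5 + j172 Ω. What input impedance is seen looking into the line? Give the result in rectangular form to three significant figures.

Z_in ≈ 15.6 − j21.9 Ω

βl = 2π × 0.292 = 105°
tan(βl) = tan(105°) = -3.7
Z_in = Z_0·(Z_L + jZ_0·tanβl)/(Z_0 + jZ_L·tanβl)
     = 100·(63.5 − j198)/(737 − j235)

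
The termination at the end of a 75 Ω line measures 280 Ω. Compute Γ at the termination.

Γ = (Z_L − Z_0)/(Z_L + Z_0) = (280 − 75)/(280 + 75) = 205/355

Γ = 0.577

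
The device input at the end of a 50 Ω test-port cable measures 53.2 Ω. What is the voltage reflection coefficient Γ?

Γ = 0.031

Γ = (Z_L − Z_0)/(Z_L + Z_0) = (53.2 − 50)/(53.2 + 50) = 3.2/103.2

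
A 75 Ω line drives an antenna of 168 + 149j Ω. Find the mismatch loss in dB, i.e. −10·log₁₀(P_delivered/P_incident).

mismatch loss ≈ 2.07 dB

Γ = (93 + j149)/(243 + j149), |Γ| = 0.616
|Γ|² = 0.38, so P_del/P_inc = 1 − |Γ|² = 0.62
ML = −10·log₁₀(1 − |Γ|²)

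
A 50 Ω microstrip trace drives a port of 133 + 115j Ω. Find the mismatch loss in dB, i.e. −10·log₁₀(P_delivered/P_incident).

Γ = (83 + j115)/(183 + j115), |Γ| = 0.656
|Γ|² = 0.431, so P_del/P_inc = 1 − |Γ|² = 0.569
ML = −10·log₁₀(1 − |Γ|²)

mismatch loss ≈ 2.45 dB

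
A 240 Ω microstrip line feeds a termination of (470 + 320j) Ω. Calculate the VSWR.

Γ = (Z_L − Z_0)/(Z_L + Z_0) = (230 + j320)/(710 + j320)
|Γ| = 394/779 = 0.506
VSWR = (1 + |Γ|)/(1 − |Γ|) = 1.51/0.494

VSWR ≈ 3.05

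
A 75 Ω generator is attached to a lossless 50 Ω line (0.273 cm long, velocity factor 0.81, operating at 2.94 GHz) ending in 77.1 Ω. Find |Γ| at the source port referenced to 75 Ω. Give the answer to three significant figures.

λ = v/f = 0.81·c / 2.94 GHz = 0.0827 m
βl = 2π·l/λ = 2π × 0.033 = 11.9°
tan(βl) = 0.211
Z_in = Z_0·(Z_L + jZ_0·tanβl)/(Z_0 + jZ_L·tanβl) = 72.8 − j13.1 Ω
Γ_s = (Z_in − Z_s)/(Z_in + Z_s) = (-2.16 − j13.1)/(148 − j13.1), |Γ_s| = 0.0896

|Γ| ≈ 0.0896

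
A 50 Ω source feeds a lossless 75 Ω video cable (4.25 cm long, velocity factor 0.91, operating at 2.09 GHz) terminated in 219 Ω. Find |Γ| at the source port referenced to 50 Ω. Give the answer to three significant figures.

|Γ| ≈ 0.43

λ = v/f = 0.91·c / 2.09 GHz = 0.131 m
βl = 2π·l/λ = 2π × 0.325 = 117°
tan(βl) = -1.95
Z_in = Z_0·(Z_L + jZ_0·tanβl)/(Z_0 + jZ_L·tanβl) = 31.5 + j32.9 Ω
Γ_s = (Z_in − Z_s)/(Z_in + Z_s) = (-18.5 + j32.9)/(81.5 + j32.9), |Γ_s| = 0.43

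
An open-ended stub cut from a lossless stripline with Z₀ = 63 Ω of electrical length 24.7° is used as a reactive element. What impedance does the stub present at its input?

Z_in ≈ −j137 Ω

tan(βl) = 0.46
For an open-ended stub, Z_in = −jZ_0·cot(βl) = −jZ_0/tan(βl)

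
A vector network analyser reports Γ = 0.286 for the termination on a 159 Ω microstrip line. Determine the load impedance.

Z_L ≈ 286 Ω

Z_L = Z_0·(1 + Γ)/(1 − Γ) = 159·(1.29)/(0.714)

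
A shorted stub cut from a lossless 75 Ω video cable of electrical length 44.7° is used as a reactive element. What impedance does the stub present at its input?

Z_in ≈ +j74.2 Ω

tan(βl) = 0.99
For a shorted stub, Z_in = jZ_0·tan(βl)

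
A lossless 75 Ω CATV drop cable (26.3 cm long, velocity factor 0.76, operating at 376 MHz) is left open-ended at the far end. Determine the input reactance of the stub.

λ = v/f = 0.76·c / 376 MHz = 0.606 m
βl = 2π·l/λ = 2π × 0.434 = 156°
tan(βl) = -0.442
For an open-ended stub, Z_in = −jZ_0·cot(βl) = −jZ_0/tan(βl)

X_in ≈ 170 Ω (inductive)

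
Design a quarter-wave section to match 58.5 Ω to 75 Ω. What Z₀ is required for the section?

Z_qwt ≈ 66.2 Ω

Z_qwt = √(Z_0·R_L) = √(75 × 58.5) = √4388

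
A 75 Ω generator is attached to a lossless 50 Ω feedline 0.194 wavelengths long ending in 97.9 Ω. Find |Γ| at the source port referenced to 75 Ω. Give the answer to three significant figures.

|Γ| ≈ 0.47

βl = 2π × 0.194 = 69.8°
tan(βl) = 2.72
Z_in = Z_0·(Z_L + jZ_0·tanβl)/(Z_0 + jZ_L·tanβl) = 28 − j13.1 Ω
Γ_s = (Z_in − Z_s)/(Z_in + Z_s) = (-47 − j13.1)/(103 − j13.1), |Γ_s| = 0.47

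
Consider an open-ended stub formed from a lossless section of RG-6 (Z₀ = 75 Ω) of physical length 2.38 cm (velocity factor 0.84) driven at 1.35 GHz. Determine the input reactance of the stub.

X_in ≈ -72.7 Ω (capacitive)

λ = v/f = 0.84·c / 1.35 GHz = 0.187 m
βl = 2π·l/λ = 2π × 0.128 = 45.9°
tan(βl) = 1.03
For an open-ended stub, Z_in = −jZ_0·cot(βl) = −jZ_0/tan(βl)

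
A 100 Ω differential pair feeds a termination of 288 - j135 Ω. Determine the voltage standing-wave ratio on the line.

Γ = (Z_L − Z_0)/(Z_L + Z_0) = (188 − j135)/(388 − j135)
|Γ| = 231/411 = 0.563
VSWR = (1 + |Γ|)/(1 − |Γ|) = 1.56/0.437

VSWR ≈ 3.58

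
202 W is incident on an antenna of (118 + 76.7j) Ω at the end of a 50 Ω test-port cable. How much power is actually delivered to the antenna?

P_delivered ≈ 140 W

|Γ| = |(68 + j76.7)/(168 + j76.7)| = 0.555
|Γ|² = 0.308
P_refl = |Γ|²·P_inc = 62.2 W, P_del = (1 − |Γ|²)·P_inc = 140 W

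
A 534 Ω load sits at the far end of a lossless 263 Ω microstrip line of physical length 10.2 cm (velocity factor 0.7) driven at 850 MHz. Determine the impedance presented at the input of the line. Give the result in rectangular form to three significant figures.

Z_in ≈ 289 + j198 Ω

λ = v/f = 0.7·c / 850 MHz = 0.247 m
βl = 2π·l/λ = 2π × 0.413 = 149°
tan(βl) = tan(149°) = -0.61
Z_in = Z_0·(Z_L + jZ_0·tanβl)/(Z_0 + jZ_L·tanβl)
     = 263·(534 − j160)/(263 − j326)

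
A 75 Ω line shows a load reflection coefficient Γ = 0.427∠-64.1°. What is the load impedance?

Z_L ≈ 75.8 − j71.2 Ω

Z_L = Z_0·(1 + Γ)/(1 − Γ) = 75·(1.19 − j0.384)/(0.813 + j0.384)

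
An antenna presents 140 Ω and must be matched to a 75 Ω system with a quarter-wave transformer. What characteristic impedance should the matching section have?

Z_qwt = √(Z_0·R_L) = √(75 × 140) = √10500

Z_qwt ≈ 102 Ω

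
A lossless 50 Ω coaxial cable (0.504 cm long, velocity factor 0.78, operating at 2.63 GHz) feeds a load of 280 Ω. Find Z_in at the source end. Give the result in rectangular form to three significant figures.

λ = v/f = 0.78·c / 2.63 GHz = 0.089 m
βl = 2π·l/λ = 2π × 0.0566 = 20.4°
tan(βl) = tan(20.4°) = 0.372
Z_in = Z_0·(Z_L + jZ_0·tanβl)/(Z_0 + jZ_L·tanβl)
     = 50·(280 + j18.6)/(50 + j104)

Z_in ≈ 59.7 − j106 Ω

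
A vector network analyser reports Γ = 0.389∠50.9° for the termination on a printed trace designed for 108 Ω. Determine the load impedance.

Z_L = Z_0·(1 + Γ)/(1 − Γ) = 108·(1.25 + j0.302)/(0.755 − j0.302)

Z_L ≈ 139 + j98.7 Ω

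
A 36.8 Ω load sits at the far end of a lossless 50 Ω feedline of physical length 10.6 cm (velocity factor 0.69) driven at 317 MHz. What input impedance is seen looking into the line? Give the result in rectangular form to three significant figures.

λ = v/f = 0.69·c / 317 MHz = 0.653 m
βl = 2π·l/λ = 2π × 0.162 = 58.4°
tan(βl) = tan(58.4°) = 1.63
Z_in = Z_0·(Z_L + jZ_0·tanβl)/(Z_0 + jZ_L·tanβl)
     = 50·(36.8 + j81.4)/(50 + j59.9)

Z_in ≈ 55.2 + j15.3 Ω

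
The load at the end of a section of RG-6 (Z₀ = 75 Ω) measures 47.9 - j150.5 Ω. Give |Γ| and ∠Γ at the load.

Γ ≈ 0.787 ∠ -49.4°

Γ = (Z_L − Z_0)/(Z_L + Z_0) = (-27.1 − j150.5)/(122.9 − j150.5)
|Γ| = 153/194 = 0.787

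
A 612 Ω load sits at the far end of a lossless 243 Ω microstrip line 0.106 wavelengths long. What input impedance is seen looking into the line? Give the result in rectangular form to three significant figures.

βl = 2π × 0.106 = 38.2°
tan(βl) = tan(38.2°) = 0.786
Z_in = Z_0·(Z_L + jZ_0·tanβl)/(Z_0 + jZ_L·tanβl)
     = 243·(612 + j191)/(243 + j481)

Z_in ≈ 201 − j208 Ω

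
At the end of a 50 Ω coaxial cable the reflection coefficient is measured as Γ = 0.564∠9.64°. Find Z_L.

Z_L ≈ 165 + j45.8 Ω

Z_L = Z_0·(1 + Γ)/(1 − Γ) = 50·(1.56 + j0.0944)/(0.444 − j0.0944)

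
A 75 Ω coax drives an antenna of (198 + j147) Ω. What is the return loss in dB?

RL ≈ 4.18 dB

Γ = (123 + j147)/(273 + j147), |Γ| = 0.618
RL = −20·log₁₀|Γ| = −20·log₁₀(0.618)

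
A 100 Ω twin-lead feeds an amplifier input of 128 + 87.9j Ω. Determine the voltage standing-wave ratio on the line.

Γ = (Z_L − Z_0)/(Z_L + Z_0) = (28 + j87.9)/(228 + j87.9)
|Γ| = 92.3/244 = 0.378
VSWR = (1 + |Γ|)/(1 − |Γ|) = 1.38/0.622

VSWR ≈ 2.21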